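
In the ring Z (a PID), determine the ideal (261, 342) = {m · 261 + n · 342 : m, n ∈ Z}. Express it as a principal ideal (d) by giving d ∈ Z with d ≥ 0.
(261, 342) = (9); d = 9

In the PID Z, (a, b) is generated by gcd(a, b). Compute gcd(342, 261) with the extended Euclidean algorithm, tracking rows (r, s, t) with s·342 + t·261 = r:
  row A: (342, 1, 0)   [1·342 + 0·261 = 342]
  row B: (261, 0, 1)   [0·342 + 1·261 = 261]
  342 = 1·261 + 81   → row C = row A − 1·row B = (81, 1, −1)   [check: 1·342 − 1·261 = 81]
  261 = 3·81 + 18   → row D = row B − 3·row C = (18, −3, 4)   [check: −3·342 + 4·261 = 18]
  81 = 4·18 + 9   → row E = row C − 4·row D = (9, 13, −17)   [check: 13·342 − 17·261 = 9]
  18 = 2·9 + 0   → remainder 0, stop. gcd = 9 (last nonzero row E).
So gcd(261, 342) = 9, with Bézout identity 13·342 − 17·261 = 9. Containment (⊇): the Bézout identity exhibits 9 as an element of (261, 342), giving (9) ⊆ (261, 342). Containment (⊆): since 9 | 261 and 9 | 342 (261 = 9·29, 342 = 9·38), every Z-linear combination of 261 and 342 is divisible by 9, so (261, 342) ⊆ (9). Therefore (261, 342) = (9), d = 9.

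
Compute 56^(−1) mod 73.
Apply the extended Euclidean algorithm to (73, 56), tracking rows (r, s, t) with s·73 + t·56 = r. Each division r_prev = q·r_cur + r_new produces the new row as (previous row) − q·(current row):
  row A: (73, 1, 0)   [1·73 + 0·56 = 73]
  row B: (56, 0, 1)   [0·73 + 1·56 = 56]
  73 = 1·56 + 17   → row C = row A − 1·row B = (17, 1, −1)   [check: 1·73 − 1·56 = 17]
  56 = 3·17 + 5   → row D = row B − 3·row C = (5, −3, 4)   [check: −3·73 + 4·56 = 5]
  17 = 3·5 + 2   → row E = row C − 3·row D = (2, 10, −13)   [check: 10·73 − 13·56 = 2]
  5 = 2·2 + 1   → row F = row D − 2·row E = (1, −23, 30)   [check: −23·73 + 30·56 = 1]
  2 = 2·1 + 0   → remainder 0, stop. gcd = 1 (last nonzero row F).
The gcd is 1, so 56 is invertible mod 73. The last nonzero row gives −23·73 + 30·56 = 1, so t = 30. So 56^(−1) ≡ 30 (mod 73). Verify: 56 · 30 = 1680 ≡ 1 (mod 73). ✓

Final answer: 56^(−1) ≡ 30 (mod 73)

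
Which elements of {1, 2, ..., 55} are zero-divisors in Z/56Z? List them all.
nonzero zero-divisors of Z/56Z = {2, 4, 6, 7, 8, 10, 12, 14, 16, 18, 20, 21, 22, 24, 26, 28, 30, 32, 34, 35, 36, 38, 40, 42, 44, 46, 48, 49, 50, 52, 54}

An element a ∈ Z/56Z (with a ≠ 0) is a zero-divisor iff gcd(a, 56) > 1 (because a is a unit precisely when gcd(a, n) = 1, and in Z/nZ every nonzero, non-unit element is a zero-divisor). Scan a = 1, ..., 55 and keep those with gcd(a, 56) > 1:
  gcd(2, 56) = 2, gcd(4, 56) = 4, gcd(6, 56) = 2, gcd(7, 56) = 7, gcd(8, 56) = 8, gcd(10, 56) = 2, gcd(12, 56) = 4, gcd(14, 56) = 14, gcd(16, 56) = 8, gcd(18, 56) = 2, gcd(20, 56) = 4, gcd(21, 56) = 7, gcd(22, 56) = 2, gcd(24, 56) = 8, gcd(26, 56) = 2, gcd(28, 56) = 28, gcd(30, 56) = 2, gcd(32, 56) = 8, gcd(34, 56) = 2, gcd(35, 56) = 7, gcd(36, 56) = 4, gcd(38, 56) = 2, gcd(40, 56) = 8, gcd(42, 56) = 14, gcd(44, 56) = 4, gcd(46, 56) = 2, gcd(48, 56) = 8, gcd(49, 56) = 7, gcd(50, 56) = 2, gcd(52, 56) = 4, gcd(54, 56) = 2.
All other a ∈ {1, ..., 55} have gcd(a, 56) = 1 and are units. So the nonzero zero-divisors are exactly the 31 values of a appearing in this scan.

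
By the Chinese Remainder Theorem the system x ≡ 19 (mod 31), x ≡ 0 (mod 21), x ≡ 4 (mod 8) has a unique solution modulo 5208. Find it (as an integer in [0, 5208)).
The moduli 31, 21, 8 are pairwise coprime, so by the CRT there is a unique solution mod 31·21·8 = 5208.
Solve by successive substitution. Start with x ≡ 19 (mod 31).
  Combine with x ≡ 0 (mod 21): write x = 19 + 31·t and require 19 + 31·t ≡ 0 (mod 21), i.e. 31·t ≡ 0 − 19 ≡ 2 (mod 21). Since 31^(−1) ≡ 19 (mod 21) (31 ≡ 10 (mod 21)), t ≡ 19·2 ≡ 17 (mod 21). So x ≡ 19 + 31·17 = 546 (mod 651).
  Combine with x ≡ 4 (mod 8): write x = 546 + 651·t and require 546 + 651·t ≡ 4 (mod 8), i.e. 651·t ≡ 4 − 546 ≡ 2 (mod 8). Since 651^(−1) ≡ 3 (mod 8) (651 ≡ 3 (mod 8)), t ≡ 3·2 ≡ 6 (mod 8). So x ≡ 546 + 651·6 = 4452 (mod 5208).
Unique solution in [0, 5208): x = 4452.

Final answer: x ≡ 4452 (mod 5208); the representative in [0, 5208) is 4452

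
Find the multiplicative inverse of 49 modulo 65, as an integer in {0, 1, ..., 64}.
49^(−1) ≡ 4 (mod 65)

Apply the extended Euclidean algorithm to (65, 49), tracking rows (r, s, t) with s·65 + t·49 = r. Each division r_prev = q·r_cur + r_new produces the new row as (previous row) − q·(current row):
  row A: (65, 1, 0)   [1·65 + 0·49 = 65]
  row B: (49, 0, 1)   [0·65 + 1·49 = 49]
  65 = 1·49 + 16   → row C = row A − 1·row B = (16, 1, −1)   [check: 1·65 − 1·49 = 16]
  49 = 3·16 + 1   → row D = row B − 3·row C = (1, −3, 4)   [check: −3·65 + 4·49 = 1]
  16 = 16·1 + 0   → remainder 0, stop. gcd = 1 (last nonzero row D).
The gcd is 1, so 49 is invertible mod 65. The last nonzero row gives −3·65 + 4·49 = 1, so t = 4. So 49^(−1) ≡ 4 (mod 65). Verify: 49 · 4 = 196 ≡ 1 (mod 65). ✓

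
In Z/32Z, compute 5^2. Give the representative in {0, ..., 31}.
25

Use repeated squaring. Binary(2) = 10. Walk through the bits of the exponent 2 left-to-right: at each bit after the leading one, square the running value, then multiply by 5 if the bit is 1 (always reducing mod 32):
  bit 1 = 1 (leading): start with 5.
  bit 2 = 0: square 5^2 = 25 (mod 32).
Final value: 5^2 ≡ 25 (mod 32).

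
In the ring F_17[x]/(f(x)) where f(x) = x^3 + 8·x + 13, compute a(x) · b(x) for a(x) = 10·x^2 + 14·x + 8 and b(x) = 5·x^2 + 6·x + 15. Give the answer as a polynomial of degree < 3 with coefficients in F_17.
a · b ≡ 10·x^2 + 13·x + 11 (mod f(x))

Multiply as integer polynomials: a · b = 50·x^4 + 130·x^3 + 274·x^2 + 258·x + 120. Reducing coefficients mod 17: a · b ≡ 16·x^4 + 11·x^3 + 2·x^2 + 3·x + 1. Now divide by f(x) = x^3 + 8·x + 13 in F_17[x], eliminating the leading term at each step:
  leading term 16·x^4: subtract (16·x)·f(x) = 16·x^4 + 9·x^2 + 4·x, leaving 11·x^3 + 10·x^2 + 16·x + 1 (coefficients mod 17)
  leading term 11·x^3: subtract (11)·f(x) = 11·x^3 + 3·x + 7, leaving 10·x^2 + 13·x + 11 (coefficients mod 17)
The degree is now < 3, so this is the remainder. Hence a · b ≡ 10·x^2 + 13·x + 11 in F_17[x]/(f).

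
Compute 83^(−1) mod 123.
Apply the extended Euclidean algorithm to (123, 83), tracking rows (r, s, t) with s·123 + t·83 = r. Each division r_prev = q·r_cur + r_new produces the new row as (previous row) − q·(current row):
  row A: (123, 1, 0)   [1·123 + 0·83 = 123]
  row B: (83, 0, 1)   [0·123 + 1·83 = 83]
  123 = 1·83 + 40   → row C = row A − 1·row B = (40, 1, −1)   [check: 1·123 − 1·83 = 40]
  83 = 2·40 + 3   → row D = row B − 2·row C = (3, −2, 3)   [check: −2·123 + 3·83 = 3]
  40 = 13·3 + 1   → row E = row C − 13·row D = (1, 27, −40)   [check: 27·123 − 40·83 = 1]
  3 = 3·1 + 0   → remainder 0, stop. gcd = 1 (last nonzero row E).
The gcd is 1, so 83 is invertible mod 123. The last nonzero row gives 27·123 − 40·83 = 1, so t = −40. So 83^(−1) ≡ −40 ≡ 83 (mod 123). Verify: 83 · 83 = 6889 ≡ 1 (mod 123). ✓

Final answer: 83^(−1) ≡ 83 (mod 123)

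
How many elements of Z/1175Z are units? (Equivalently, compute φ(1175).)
An element a ∈ Z/1175Z is a unit iff gcd(a, 1175) = 1, so the number of units is φ(1175). φ is multiplicative, with φ(p^e) = p^e − p^(e−1). Factorise 1175 = 5^2 · 47. Then
  φ(1175) = (5^2 − 5^1) · (47 − 1) = 20 · 46 = 920.

Final answer: Z/1175Z has φ(1175) = 920 units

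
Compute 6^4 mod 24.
Use repeated squaring. Binary(4) = 100. Walk through the bits of the exponent 4 left-to-right: at each bit after the leading one, square the running value, then multiply by 6 if the bit is 1 (always reducing mod 24):
  bit 1 = 1 (leading): start with 6.
  bit 2 = 0: square 6^2 = 36 ≡ 12 (mod 24).
  bit 3 = 0: square 12^2 = 144 ≡ 0 (mod 24).
Final value: 6^4 ≡ 0 (mod 24).

Final answer: 0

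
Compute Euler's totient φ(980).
φ is multiplicative, with φ(p^e) = p^e − p^(e−1). Factorise 980 = 2^2 · 5 · 7^2. Then
  φ(980) = (2^2 − 2^1) · (5 − 1) · (7^2 − 7^1) = 2 · 4 · 42 = 336.

Final answer: φ(980) = 336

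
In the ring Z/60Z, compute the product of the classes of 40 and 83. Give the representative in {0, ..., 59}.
20

Reduce the factors first: 83 ≡ 23 (mod 60), so 40 · 83 ≡ 40 · 23 (mod 60). 40 · 23 = 920. Dividing by 60: 920 = 15·60 + 20. So (40 · 83) mod 60 = 20.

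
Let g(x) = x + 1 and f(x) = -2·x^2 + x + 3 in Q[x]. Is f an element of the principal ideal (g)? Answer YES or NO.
In Q[x] the ideal (g) consists of all multiples of g, so f ∈ (g) iff g | f, i.e. iff the remainder of f on division by g is 0. Divide f by g (g is monic, so eliminate the leading term of the running remainder at each step):
  leading term -2·x^2: subtract (-2·x)·g(x) = -2·x^2 - 2·x, leaving 3·x + 3
  leading term 3·x: subtract (3)·g(x) = 3·x + 3, leaving 0
The remainder is 0, so f(x) = g(x) · h(x) with h(x) = 3 - 2·x. Hence g | f, i.e. f ∈ (g).

Final answer: YES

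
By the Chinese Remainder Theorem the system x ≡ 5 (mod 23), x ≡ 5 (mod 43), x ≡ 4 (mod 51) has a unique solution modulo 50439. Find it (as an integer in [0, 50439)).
The moduli 23, 43, 51 are pairwise coprime, so by the CRT there is a unique solution mod 23·43·51 = 50439.
Solve by successive substitution. Start with x ≡ 5 (mod 23).
  Combine with x ≡ 5 (mod 43): write x = 5 + 23·t and require 5 + 23·t ≡ 5 (mod 43), i.e. 23·t ≡ 5 − 5 ≡ 0 (mod 43). Since 23^(−1) ≡ 15 (mod 43), t ≡ 15·0 ≡ 0 (mod 43). So x ≡ 5 + 23·0 = 5 (mod 989).
  Combine with x ≡ 4 (mod 51): write x = 5 + 989·t and require 5 + 989·t ≡ 4 (mod 51), i.e. 989·t ≡ 4 − 5 ≡ 50 (mod 51). Since 989^(−1) ≡ 23 (mod 51) (989 ≡ 20 (mod 51)), t ≡ 23·50 ≡ 28 (mod 51). So x ≡ 5 + 989·28 = 27697 (mod 50439).
Unique solution in [0, 50439): x = 27697.

Final answer: x ≡ 27697 (mod 50439); the representative in [0, 50439) is 27697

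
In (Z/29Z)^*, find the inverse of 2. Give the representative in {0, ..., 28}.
2^(−1) ≡ 15 (mod 29)

Apply the extended Euclidean algorithm to (29, 2), tracking rows (r, s, t) with s·29 + t·2 = r. Each division r_prev = q·r_cur + r_new produces the new row as (previous row) − q·(current row):
  row A: (29, 1, 0)   [1·29 + 0·2 = 29]
  row B: (2, 0, 1)   [0·29 + 1·2 = 2]
  29 = 14·2 + 1   → row C = row A − 14·row B = (1, 1, −14)   [check: 1·29 − 14·2 = 1]
  2 = 2·1 + 0   → remainder 0, stop. gcd = 1 (last nonzero row C).
The gcd is 1, so 2 is invertible mod 29. The last nonzero row gives 1·29 − 14·2 = 1, so t = −14. So 2^(−1) ≡ −14 ≡ 15 (mod 29). Verify: 2 · 15 = 30 ≡ 1 (mod 29). ✓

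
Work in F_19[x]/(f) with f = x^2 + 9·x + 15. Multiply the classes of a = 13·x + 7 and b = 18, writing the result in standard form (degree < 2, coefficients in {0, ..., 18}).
a · b ≡ 6·x + 12 (mod f(x))

Multiply as integer polynomials: a · b = 234·x + 126. Reducing coefficients mod 19: a · b ≡ 6·x + 12. This already has degree < 2, so no reduction by f is needed. Hence a · b ≡ 6·x + 12 in F_19[x]/(f).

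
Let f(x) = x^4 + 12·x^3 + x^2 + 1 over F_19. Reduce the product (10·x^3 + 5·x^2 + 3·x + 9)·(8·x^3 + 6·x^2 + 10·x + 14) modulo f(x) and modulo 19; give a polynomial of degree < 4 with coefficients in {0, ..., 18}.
a · b ≡ 7·x^3 + 16·x^2 + 4·x + 11 (mod f(x))

Multiply as integer polynomials: a · b = 80·x^6 + 100·x^5 + 154·x^4 + 280·x^3 + 154·x^2 + 132·x + 126. Reducing coefficients mod 19: a · b ≡ 4·x^6 + 5·x^5 + 2·x^4 + 14·x^3 + 2·x^2 + 18·x + 12. Now divide by f(x) = x^4 + 12·x^3 + x^2 + 1 in F_19[x], eliminating the leading term at each step:
  leading term 4·x^6: subtract (4·x^2)·f(x) = 4·x^6 + 10·x^5 + 4·x^4 + 4·x^2, leaving 14·x^5 + 17·x^4 + 14·x^3 + 17·x^2 + 18·x + 12 (coefficients mod 19)
  leading term 14·x^5: subtract (14·x)·f(x) = 14·x^5 + 16·x^4 + 14·x^3 + 14·x, leaving x^4 + 17·x^2 + 4·x + 12 (coefficients mod 19)
  leading term x^4: subtract (1)·f(x) = x^4 + 12·x^3 + x^2 + 1, leaving 7·x^3 + 16·x^2 + 4·x + 11 (coefficients mod 19)
The degree is now < 4, so this is the remainder. Hence a · b ≡ 7·x^3 + 16·x^2 + 4·x + 11 in F_19[x]/(f).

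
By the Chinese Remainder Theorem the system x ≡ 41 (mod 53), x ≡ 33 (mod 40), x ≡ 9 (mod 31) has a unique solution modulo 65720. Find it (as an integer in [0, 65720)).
x ≡ 11913 (mod 65720); the representative in [0, 65720) is 11913

The moduli 53, 40, 31 are pairwise coprime, so by the CRT there is a unique solution mod 53·40·31 = 65720.
Solve by successive substitution. Start with x ≡ 41 (mod 53).
  Combine with x ≡ 33 (mod 40): write x = 41 + 53·t and require 41 + 53·t ≡ 33 (mod 40), i.e. 53·t ≡ 33 − 41 ≡ 32 (mod 40). Since 53^(−1) ≡ 37 (mod 40) (53 ≡ 13 (mod 40)), t ≡ 37·32 ≡ 24 (mod 40). So x ≡ 41 + 53·24 = 1313 (mod 2120).
  Combine with x ≡ 9 (mod 31): write x = 1313 + 2120·t and require 1313 + 2120·t ≡ 9 (mod 31), i.e. 2120·t ≡ 9 − 1313 ≡ 29 (mod 31). Since 2120^(−1) ≡ 13 (mod 31) (2120 ≡ 12 (mod 31)), t ≡ 13·29 ≡ 5 (mod 31). So x ≡ 1313 + 2120·5 = 11913 (mod 65720).
Unique solution in [0, 65720): x = 11913.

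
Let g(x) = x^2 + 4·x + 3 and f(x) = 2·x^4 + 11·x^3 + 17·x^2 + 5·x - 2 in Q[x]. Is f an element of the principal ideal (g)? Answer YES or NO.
In Q[x] the ideal (g) consists of all multiples of g, so f ∈ (g) iff g | f, i.e. iff the remainder of f on division by g is 0. Divide f by g (g is monic, so eliminate the leading term of the running remainder at each step):
  leading term 2·x^4: subtract (2·x^2)·g(x) = 2·x^4 + 8·x^3 + 6·x^2, leaving 3·x^3 + 11·x^2 + 5·x - 2
  leading term 3·x^3: subtract (3·x)·g(x) = 3·x^3 + 12·x^2 + 9·x, leaving -x^2 - 4·x - 2
  leading term -x^2: subtract (-1)·g(x) = -x^2 - 4·x - 3, leaving 1
The remainder r(x) = 1 ≠ 0 (and deg r < deg g), so g ∤ f, i.e. f ∉ (g).

Final answer: NO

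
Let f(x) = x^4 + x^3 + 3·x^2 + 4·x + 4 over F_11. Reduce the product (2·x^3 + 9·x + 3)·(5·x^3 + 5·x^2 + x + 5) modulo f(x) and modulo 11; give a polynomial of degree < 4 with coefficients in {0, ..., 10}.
Multiply as integer polynomials: a · b = 10·x^6 + 10·x^5 + 47·x^4 + 70·x^3 + 24·x^2 + 48·x + 15. Reducing coefficients mod 11: a · b ≡ 10·x^6 + 10·x^5 + 3·x^4 + 4·x^3 + 2·x^2 + 4·x + 4. Now divide by f(x) = x^4 + x^3 + 3·x^2 + 4·x + 4 in F_11[x], eliminating the leading term at each step:
  leading term 10·x^6: subtract (10·x^2)·f(x) = 10·x^6 + 10·x^5 + 8·x^4 + 7·x^3 + 7·x^2, leaving 6·x^4 + 8·x^3 + 6·x^2 + 4·x + 4 (coefficients mod 11)
  leading term 6·x^4: subtract (6)·f(x) = 6·x^4 + 6·x^3 + 7·x^2 + 2·x + 2, leaving 2·x^3 + 10·x^2 + 2·x + 2 (coefficients mod 11)
The degree is now < 4, so this is the remainder. Hence a · b ≡ 2·x^3 + 10·x^2 + 2·x + 2 in F_11[x]/(f).

Final answer: a · b ≡ 2·x^3 + 10·x^2 + 2·x + 2 (mod f(x))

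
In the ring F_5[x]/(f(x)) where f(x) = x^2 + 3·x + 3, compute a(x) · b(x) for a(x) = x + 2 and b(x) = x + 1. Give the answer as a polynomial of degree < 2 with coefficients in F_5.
a · b ≡ 4 (mod f(x))

Multiply as integer polynomials: a · b = x^2 + 3·x + 2. Reducing coefficients mod 5: a · b ≡ x^2 + 3·x + 2. Now divide by f(x) = x^2 + 3·x + 3 in F_5[x], eliminating the leading term at each step:
  leading term x^2: subtract (1)·f(x) = x^2 + 3·x + 3, leaving 4 (coefficients mod 5)
The degree is now < 2, so this is the remainder. Hence a · b ≡ 4 in F_5[x]/(f).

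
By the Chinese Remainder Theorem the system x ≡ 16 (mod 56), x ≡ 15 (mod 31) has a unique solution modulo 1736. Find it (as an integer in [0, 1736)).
x ≡ 1472 (mod 1736); the representative in [0, 1736) is 1472

The moduli 56, 31 are pairwise coprime, so by the CRT there is a unique solution mod 56·31 = 1736.
Solve by successive substitution. Start with x ≡ 16 (mod 56).
  Combine with x ≡ 15 (mod 31): write x = 16 + 56·t and require 16 + 56·t ≡ 15 (mod 31), i.e. 56·t ≡ 15 − 16 ≡ 30 (mod 31). Since 56^(−1) ≡ 5 (mod 31) (56 ≡ 25 (mod 31)), t ≡ 5·30 ≡ 26 (mod 31). So x ≡ 16 + 56·26 = 1472 (mod 1736).
Unique solution in [0, 1736): x = 1472.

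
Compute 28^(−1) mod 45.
28^(−1) ≡ 37 (mod 45)

Apply the extended Euclidean algorithm to (45, 28), tracking rows (r, s, t) with s·45 + t·28 = r. Each division r_prev = q·r_cur + r_new produces the new row as (previous row) − q·(current row):
  row A: (45, 1, 0)   [1·45 + 0·28 = 45]
  row B: (28, 0, 1)   [0·45 + 1·28 = 28]
  45 = 1·28 + 17   → row C = row A − 1·row B = (17, 1, −1)   [check: 1·45 − 1·28 = 17]
  28 = 1·17 + 11   → row D = row B − 1·row C = (11, −1, 2)   [check: −1·45 + 2·28 = 11]
  17 = 1·11 + 6   → row E = row C − 1·row D = (6, 2, −3)   [check: 2·45 − 3·28 = 6]
  11 = 1·6 + 5   → row F = row D − 1·row E = (5, −3, 5)   [check: −3·45 + 5·28 = 5]
  6 = 1·5 + 1   → row G = row E − 1·row F = (1, 5, −8)   [check: 5·45 − 8·28 = 1]
  5 = 5·1 + 0   → remainder 0, stop. gcd = 1 (last nonzero row G).
The gcd is 1, so 28 is invertible mod 45. The last nonzero row gives 5·45 − 8·28 = 1, so t = −8. So 28^(−1) ≡ −8 ≡ 37 (mod 45). Verify: 28 · 37 = 1036 ≡ 1 (mod 45). ✓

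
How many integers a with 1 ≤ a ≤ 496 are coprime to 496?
The number of a ∈ {1, ..., 496} with gcd(a, 496) = 1 is by definition Euler's totient φ(496). φ is multiplicative, with φ(p^e) = p^e − p^(e−1). Factorise 496 = 2^4 · 31. Then
  φ(496) = (2^4 − 2^3) · (31 − 1) = 8 · 30 = 240.
So there are 240 such integers.

Final answer: 240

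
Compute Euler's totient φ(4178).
φ(4178) = 2088

φ is multiplicative, with φ(p^e) = p^e − p^(e−1). Factorise 4178 = 2 · 2089. Then
  φ(4178) = (2 − 1) · (2089 − 1) = 1 · 2088 = 2088.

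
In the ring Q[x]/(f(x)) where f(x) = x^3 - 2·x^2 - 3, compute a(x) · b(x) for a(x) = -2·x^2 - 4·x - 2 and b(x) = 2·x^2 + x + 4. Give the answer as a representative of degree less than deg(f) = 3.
First multiply in Q[x] without reducing: a · b = -4·x^4 - 10·x^3 - 16·x^2 - 18·x - 8. Now divide by f(x) = x^3 - 2·x^2 - 3, eliminating the leading term at each step:
  leading term -4·x^4: subtract (-4·x)·f(x) = -4·x^4 + 8·x^3 + 12·x, leaving -18·x^3 - 16·x^2 - 30·x - 8
  leading term -18·x^3: subtract (-18)·f(x) = -18·x^3 + 36·x^2 + 54, leaving -52·x^2 - 30·x - 62
The degree is now < 3, so this is the remainder. Hence a · b ≡ -52·x^2 - 30·x - 62 in Q[x]/(f).

Final answer: a · b ≡ -52·x^2 - 30·x - 62 (mod f(x))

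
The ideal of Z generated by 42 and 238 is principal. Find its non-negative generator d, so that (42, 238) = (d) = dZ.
(42, 238) = (14); d = 14

In the PID Z, (a, b) is generated by gcd(a, b). Compute gcd(238, 42) with the extended Euclidean algorithm, tracking rows (r, s, t) with s·238 + t·42 = r:
  row A: (238, 1, 0)   [1·238 + 0·42 = 238]
  row B: (42, 0, 1)   [0·238 + 1·42 = 42]
  238 = 5·42 + 28   → row C = row A − 5·row B = (28, 1, −5)   [check: 1·238 − 5·42 = 28]
  42 = 1·28 + 14   → row D = row B − 1·row C = (14, −1, 6)   [check: −1·238 + 6·42 = 14]
  28 = 2·14 + 0   → remainder 0, stop. gcd = 14 (last nonzero row D).
So gcd(42, 238) = 14, with Bézout identity −1·238 + 6·42 = 14. Containment (⊇): the Bézout identity exhibits 14 as an element of (42, 238), giving (14) ⊆ (42, 238). Containment (⊆): since 14 | 42 and 14 | 238 (42 = 14·3, 238 = 14·17), every Z-linear combination of 42 and 238 is divisible by 14, so (42, 238) ⊆ (14). Therefore (42, 238) = (14), d = 14.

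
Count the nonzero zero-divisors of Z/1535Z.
Z/1535Z has 310 nonzero zero-divisors

In Z/1535Z each nonzero element is either a unit (gcd with 1535 is 1) or a zero-divisor (gcd > 1). The number of units is φ(1535): factorise 1535 = 5 · 307, so φ(1535) = (5 − 1) · (307 − 1) = 4 · 306 = 1224. The nonzero elements number 1535 − 1 = 1534. Hence the nonzero zero-divisors number 1534 − 1224 = 310.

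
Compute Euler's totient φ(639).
φ(639) = 420

φ is multiplicative, with φ(p^e) = p^e − p^(e−1). Factorise 639 = 3^2 · 71. Then
  φ(639) = (3^2 − 3^1) · (71 − 1) = 6 · 70 = 420.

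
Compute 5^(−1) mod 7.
5^(−1) ≡ 3 (mod 7)

Apply the extended Euclidean algorithm to (7, 5), tracking rows (r, s, t) with s·7 + t·5 = r. Each division r_prev = q·r_cur + r_new produces the new row as (previous row) − q·(current row):
  row A: (7, 1, 0)   [1·7 + 0·5 = 7]
  row B: (5, 0, 1)   [0·7 + 1·5 = 5]
  7 = 1·5 + 2   → row C = row A − 1·row B = (2, 1, −1)   [check: 1·7 − 1·5 = 2]
  5 = 2·2 + 1   → row D = row B − 2·row C = (1, −2, 3)   [check: −2·7 + 3·5 = 1]
  2 = 2·1 + 0   → remainder 0, stop. gcd = 1 (last nonzero row D).
The gcd is 1, so 5 is invertible mod 7. The last nonzero row gives −2·7 + 3·5 = 1, so t = 3. So 5^(−1) ≡ 3 (mod 7). Verify: 5 · 3 = 15 ≡ 1 (mod 7). ✓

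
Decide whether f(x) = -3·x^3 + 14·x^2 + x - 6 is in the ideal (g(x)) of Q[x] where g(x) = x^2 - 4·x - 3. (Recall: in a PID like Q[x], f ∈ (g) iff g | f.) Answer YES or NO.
YES

In Q[x] the ideal (g) consists of all multiples of g, so f ∈ (g) iff g | f, i.e. iff the remainder of f on division by g is 0. Divide f by g (g is monic, so eliminate the leading term of the running remainder at each step):
  leading term -3·x^3: subtract (-3·x)·g(x) = -3·x^3 + 12·x^2 + 9·x, leaving 2·x^2 - 8·x - 6
  leading term 2·x^2: subtract (2)·g(x) = 2·x^2 - 8·x - 6, leaving 0
The remainder is 0, so f(x) = g(x) · h(x) with h(x) = 2 - 3·x. Hence g | f, i.e. f ∈ (g).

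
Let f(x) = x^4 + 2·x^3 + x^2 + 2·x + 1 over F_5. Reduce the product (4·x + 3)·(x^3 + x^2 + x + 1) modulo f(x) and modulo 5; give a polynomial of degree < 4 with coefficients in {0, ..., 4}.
a · b ≡ 4·x^3 + 3·x^2 + 4·x + 4 (mod f(x))

Multiply as integer polynomials: a · b = 4·x^4 + 7·x^3 + 7·x^2 + 7·x + 3. Reducing coefficients mod 5: a · b ≡ 4·x^4 + 2·x^3 + 2·x^2 + 2·x + 3. Now divide by f(x) = x^4 + 2·x^3 + x^2 + 2·x + 1 in F_5[x], eliminating the leading term at each step:
  leading term 4·x^4: subtract (4)·f(x) = 4·x^4 + 3·x^3 + 4·x^2 + 3·x + 4, leaving 4·x^3 + 3·x^2 + 4·x + 4 (coefficients mod 5)
The degree is now < 4, so this is the remainder. Hence a · b ≡ 4·x^3 + 3·x^2 + 4·x + 4 in F_5[x]/(f).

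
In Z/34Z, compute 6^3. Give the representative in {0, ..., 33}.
12

Use repeated squaring. Binary(3) = 11. Walk through the bits of the exponent 3 left-to-right: at each bit after the leading one, square the running value, then multiply by 6 if the bit is 1 (always reducing mod 34):
  bit 1 = 1 (leading): start with 6.
  bit 2 = 1: square 6^2 = 36 ≡ 2; bit is 1, so multiply 2·6 = 12 (mod 34).
Final value: 6^3 ≡ 12 (mod 34).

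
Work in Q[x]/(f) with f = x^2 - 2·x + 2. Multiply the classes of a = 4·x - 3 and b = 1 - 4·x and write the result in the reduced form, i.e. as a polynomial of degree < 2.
a · b ≡ 29 - 16·x (mod f(x))

First multiply in Q[x] without reducing: a · b = -16·x^2 + 16·x - 3. Now divide by f(x) = x^2 - 2·x + 2, eliminating the leading term at each step:
  leading term -16·x^2: subtract (-16)·f(x) = -16·x^2 + 32·x - 32, leaving 29 - 16·x
The degree is now < 2, so this is the remainder. Hence a · b ≡ 29 - 16·x in Q[x]/(f).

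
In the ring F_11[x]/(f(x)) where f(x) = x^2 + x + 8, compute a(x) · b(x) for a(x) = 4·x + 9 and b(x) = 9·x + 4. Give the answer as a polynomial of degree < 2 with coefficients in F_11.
a · b ≡ 6·x + 1 (mod f(x))

Multiply as integer polynomials: a · b = 36·x^2 + 97·x + 36. Reducing coefficients mod 11: a · b ≡ 3·x^2 + 9·x + 3. Now divide by f(x) = x^2 + x + 8 in F_11[x], eliminating the leading term at each step:
  leading term 3·x^2: subtract (3)·f(x) = 3·x^2 + 3·x + 2, leaving 6·x + 1 (coefficients mod 11)
The degree is now < 2, so this is the remainder. Hence a · b ≡ 6·x + 1 in F_11[x]/(f).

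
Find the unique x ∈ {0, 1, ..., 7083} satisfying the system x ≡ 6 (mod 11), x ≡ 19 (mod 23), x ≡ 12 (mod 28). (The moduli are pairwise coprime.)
x ≡ 2756 (mod 7084); the representative in [0, 7084) is 2756

The moduli 11, 23, 28 are pairwise coprime, so by the CRT there is a unique solution mod 11·23·28 = 7084.
Solve by successive substitution. Start with x ≡ 6 (mod 11).
  Combine with x ≡ 19 (mod 23): write x = 6 + 11·t and require 6 + 11·t ≡ 19 (mod 23), i.e. 11·t ≡ 19 − 6 ≡ 13 (mod 23). Since 11^(−1) ≡ 21 (mod 23), t ≡ 21·13 ≡ 20 (mod 23). So x ≡ 6 + 11·20 = 226 (mod 253).
  Combine with x ≡ 12 (mod 28): write x = 226 + 253·t and require 226 + 253·t ≡ 12 (mod 28), i.e. 253·t ≡ 12 − 226 ≡ 10 (mod 28). Since 253^(−1) ≡ 1 (mod 28) (253 ≡ 1 (mod 28)), t ≡ 1·10 ≡ 10 (mod 28). So x ≡ 226 + 253·10 = 2756 (mod 7084).
Unique solution in [0, 7084): x = 2756.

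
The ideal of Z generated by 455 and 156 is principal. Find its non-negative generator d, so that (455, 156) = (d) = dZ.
In the PID Z, (a, b) is generated by gcd(a, b). Compute gcd(455, 156) with the extended Euclidean algorithm, tracking rows (r, s, t) with s·455 + t·156 = r:
  row A: (455, 1, 0)   [1·455 + 0·156 = 455]
  row B: (156, 0, 1)   [0·455 + 1·156 = 156]
  455 = 2·156 + 143   → row C = row A − 2·row B = (143, 1, −2)   [check: 1·455 − 2·156 = 143]
  156 = 1·143 + 13   → row D = row B − 1·row C = (13, −1, 3)   [check: −1·455 + 3·156 = 13]
  143 = 11·13 + 0   → remainder 0, stop. gcd = 13 (last nonzero row D).
So gcd(455, 156) = 13, with Bézout identity −1·455 + 3·156 = 13. Containment (⊇): the Bézout identity exhibits 13 as an element of (455, 156), giving (13) ⊆ (455, 156). Containment (⊆): since 13 | 455 and 13 | 156 (455 = 13·35, 156 = 13·12), every Z-linear combination of 455 and 156 is divisible by 13, so (455, 156) ⊆ (13). Therefore (455, 156) = (13), d = 13.

Final answer: (455, 156) = (13); d = 13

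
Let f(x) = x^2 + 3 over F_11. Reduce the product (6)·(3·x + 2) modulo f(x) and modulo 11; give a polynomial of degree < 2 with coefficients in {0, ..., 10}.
Multiply as integer polynomials: a · b = 18·x + 12. Reducing coefficients mod 11: a · b ≡ 7·x + 1. This already has degree < 2, so no reduction by f is needed. Hence a · b ≡ 7·x + 1 in F_11[x]/(f).

Final answer: a · b ≡ 7·x + 1 (mod f(x))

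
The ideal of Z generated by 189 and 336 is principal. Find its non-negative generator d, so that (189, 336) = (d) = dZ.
(189, 336) = (21); d = 21

In the PID Z, (a, b) is generated by gcd(a, b). Compute gcd(336, 189) with the extended Euclidean algorithm, tracking rows (r, s, t) with s·336 + t·189 = r:
  row A: (336, 1, 0)   [1·336 + 0·189 = 336]
  row B: (189, 0, 1)   [0·336 + 1·189 = 189]
  336 = 1·189 + 147   → row C = row A − 1·row B = (147, 1, −1)   [check: 1·336 − 1·189 = 147]
  189 = 1·147 + 42   → row D = row B − 1·row C = (42, −1, 2)   [check: −1·336 + 2·189 = 42]
  147 = 3·42 + 21   → row E = row C − 3·row D = (21, 4, −7)   [check: 4·336 − 7·189 = 21]
  42 = 2·21 + 0   → remainder 0, stop. gcd = 21 (last nonzero row E).
So gcd(189, 336) = 21, with Bézout identity 4·336 − 7·189 = 21. Containment (⊇): the Bézout identity exhibits 21 as an element of (189, 336), giving (21) ⊆ (189, 336). Containment (⊆): since 21 | 189 and 21 | 336 (189 = 21·9, 336 = 21·16), every Z-linear combination of 189 and 336 is divisible by 21, so (189, 336) ⊆ (21). Therefore (189, 336) = (21), d = 21.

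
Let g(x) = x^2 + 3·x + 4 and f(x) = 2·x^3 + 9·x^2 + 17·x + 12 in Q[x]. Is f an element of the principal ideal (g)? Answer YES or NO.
In Q[x] the ideal (g) consists of all multiples of g, so f ∈ (g) iff g | f, i.e. iff the remainder of f on division by g is 0. Divide f by g (g is monic, so eliminate the leading term of the running remainder at each step):
  leading term 2·x^3: subtract (2·x)·g(x) = 2·x^3 + 6·x^2 + 8·x, leaving 3·x^2 + 9·x + 12
  leading term 3·x^2: subtract (3)·g(x) = 3·x^2 + 9·x + 12, leaving 0
The remainder is 0, so f(x) = g(x) · h(x) with h(x) = 2·x + 3. Hence g | f, i.e. f ∈ (g).

Final answer: YES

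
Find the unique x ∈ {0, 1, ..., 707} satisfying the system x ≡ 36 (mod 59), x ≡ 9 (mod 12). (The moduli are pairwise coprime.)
x ≡ 213 (mod 708); the representative in [0, 708) is 213

The moduli 59, 12 are pairwise coprime, so by the CRT there is a unique solution mod 59·12 = 708.
Solve by successive substitution. Start with x ≡ 36 (mod 59).
  Combine with x ≡ 9 (mod 12): write x = 36 + 59·t and require 36 + 59·t ≡ 9 (mod 12), i.e. 59·t ≡ 9 − 36 ≡ 9 (mod 12). Since 59^(−1) ≡ 11 (mod 12) (59 ≡ 11 (mod 12)), t ≡ 11·9 ≡ 3 (mod 12). So x ≡ 36 + 59·3 = 213 (mod 708).
Unique solution in [0, 708): x = 213.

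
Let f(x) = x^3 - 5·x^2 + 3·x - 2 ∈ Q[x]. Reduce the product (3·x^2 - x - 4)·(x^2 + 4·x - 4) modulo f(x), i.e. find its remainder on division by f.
a · b ≡ 101·x^2 - 84·x + 68 (mod f(x))

First multiply in Q[x] without reducing: a · b = 3·x^4 + 11·x^3 - 20·x^2 - 12·x + 16. Now divide by f(x) = x^3 - 5·x^2 + 3·x - 2, eliminating the leading term at each step:
  leading term 3·x^4: subtract (3·x)·f(x) = 3·x^4 - 15·x^3 + 9·x^2 - 6·x, leaving 26·x^3 - 29·x^2 - 6·x + 16
  leading term 26·x^3: subtract (26)·f(x) = 26·x^3 - 130·x^2 + 78·x - 52, leaving 101·x^2 - 84·x + 68
The degree is now < 3, so this is the remainder. Hence a · b ≡ 101·x^2 - 84·x + 68 in Q[x]/(f).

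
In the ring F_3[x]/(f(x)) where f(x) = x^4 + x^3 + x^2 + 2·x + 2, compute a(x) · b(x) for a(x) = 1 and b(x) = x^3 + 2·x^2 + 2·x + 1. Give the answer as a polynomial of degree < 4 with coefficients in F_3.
a · b ≡ x^3 + 2·x^2 + 2·x + 1 (mod f(x))

Multiply as integer polynomials: a · b = x^3 + 2·x^2 + 2·x + 1. Reducing coefficients mod 3: a · b ≡ x^3 + 2·x^2 + 2·x + 1. This already has degree < 4, so no reduction by f is needed. Hence a · b ≡ x^3 + 2·x^2 + 2·x + 1 in F_3[x]/(f).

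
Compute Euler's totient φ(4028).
φ(4028) = 1872

φ is multiplicative, with φ(p^e) = p^e − p^(e−1). Factorise 4028 = 2^2 · 19 · 53. Then
  φ(4028) = (2^2 − 2^1) · (19 − 1) · (53 − 1) = 2 · 18 · 52 = 1872.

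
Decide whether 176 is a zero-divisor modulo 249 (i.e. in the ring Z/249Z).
NO

gcd(176, 249) = 1, so 176 is a unit in Z/249Z (it has a multiplicative inverse). A unit cannot be a zero-divisor: if 176·b ≡ 0 then multiplying both sides by 176^(−1) gives b ≡ 0. So 176 is not a zero-divisor.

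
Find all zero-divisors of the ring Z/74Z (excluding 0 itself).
nonzero zero-divisors of Z/74Z = {2, 4, 6, 8, 10, 12, 14, 16, 18, 20, 22, 24, 26, 28, 30, 32, 34, 36, 37, 38, 40, 42, 44, 46, 48, 50, 52, 54, 56, 58, 60, 62, 64, 66, 68, 70, 72}

An element a ∈ Z/74Z (with a ≠ 0) is a zero-divisor iff gcd(a, 74) > 1 (because a is a unit precisely when gcd(a, n) = 1, and in Z/nZ every nonzero, non-unit element is a zero-divisor). Scan a = 1, ..., 73 and keep those with gcd(a, 74) > 1:
  gcd(2, 74) = 2, gcd(4, 74) = 2, gcd(6, 74) = 2, gcd(8, 74) = 2, gcd(10, 74) = 2, gcd(12, 74) = 2, gcd(14, 74) = 2, gcd(16, 74) = 2, gcd(18, 74) = 2, gcd(20, 74) = 2, gcd(22, 74) = 2, gcd(24, 74) = 2, gcd(26, 74) = 2, gcd(28, 74) = 2, gcd(30, 74) = 2, gcd(32, 74) = 2, gcd(34, 74) = 2, gcd(36, 74) = 2, gcd(37, 74) = 37, gcd(38, 74) = 2, gcd(40, 74) = 2, gcd(42, 74) = 2, gcd(44, 74) = 2, gcd(46, 74) = 2, gcd(48, 74) = 2, gcd(50, 74) = 2, gcd(52, 74) = 2, gcd(54, 74) = 2, gcd(56, 74) = 2, gcd(58, 74) = 2, gcd(60, 74) = 2, gcd(62, 74) = 2, gcd(64, 74) = 2, gcd(66, 74) = 2, gcd(68, 74) = 2, gcd(70, 74) = 2, gcd(72, 74) = 2.
All other a ∈ {1, ..., 73} have gcd(a, 74) = 1 and are units. So the nonzero zero-divisors are exactly the 37 values of a appearing in this scan.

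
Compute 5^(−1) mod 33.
Apply the extended Euclidean algorithm to (33, 5), tracking rows (r, s, t) with s·33 + t·5 = r. Each division r_prev = q·r_cur + r_new produces the new row as (previous row) − q·(current row):
  row A: (33, 1, 0)   [1·33 + 0·5 = 33]
  row B: (5, 0, 1)   [0·33 + 1·5 = 5]
  33 = 6·5 + 3   → row C = row A − 6·row B = (3, 1, −6)   [check: 1·33 − 6·5 = 3]
  5 = 1·3 + 2   → row D = row B − 1·row C = (2, −1, 7)   [check: −1·33 + 7·5 = 2]
  3 = 1·2 + 1   → row E = row C − 1·row D = (1, 2, −13)   [check: 2·33 − 13·5 = 1]
  2 = 2·1 + 0   → remainder 0, stop. gcd = 1 (last nonzero row E).
The gcd is 1, so 5 is invertible mod 33. The last nonzero row gives 2·33 − 13·5 = 1, so t = −13. So 5^(−1) ≡ −13 ≡ 20 (mod 33). Verify: 5 · 20 = 100 ≡ 1 (mod 33). ✓

Final answer: 5^(−1) ≡ 20 (mod 33)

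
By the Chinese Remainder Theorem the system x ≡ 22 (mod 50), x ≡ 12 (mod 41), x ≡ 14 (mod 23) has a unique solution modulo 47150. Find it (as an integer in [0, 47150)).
The moduli 50, 41, 23 are pairwise coprime, so by the CRT there is a unique solution mod 50·41·23 = 47150.
Solve by successive substitution. Start with x ≡ 22 (mod 50).
  Combine with x ≡ 12 (mod 41): write x = 22 + 50·t and require 22 + 50·t ≡ 12 (mod 41), i.e. 50·t ≡ 12 − 22 ≡ 31 (mod 41). Since 50^(−1) ≡ 32 (mod 41) (50 ≡ 9 (mod 41)), t ≡ 32·31 ≡ 8 (mod 41). So x ≡ 22 + 50·8 = 422 (mod 2050).
  Combine with x ≡ 14 (mod 23): write x = 422 + 2050·t and require 422 + 2050·t ≡ 14 (mod 23), i.e. 2050·t ≡ 14 − 422 ≡ 6 (mod 23). Since 2050^(−1) ≡ 8 (mod 23) (2050 ≡ 3 (mod 23)), t ≡ 8·6 ≡ 2 (mod 23). So x ≡ 422 + 2050·2 = 4522 (mod 47150).
Unique solution in [0, 47150): x = 4522.

Final answer: x ≡ 4522 (mod 47150); the representative in [0, 47150) is 4522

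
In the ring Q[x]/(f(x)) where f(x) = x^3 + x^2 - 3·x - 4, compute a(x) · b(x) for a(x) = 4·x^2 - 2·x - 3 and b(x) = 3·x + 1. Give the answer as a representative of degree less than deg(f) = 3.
First multiply in Q[x] without reducing: a · b = 12·x^3 - 2·x^2 - 11·x - 3. Now divide by f(x) = x^3 + x^2 - 3·x - 4, eliminating the leading term at each step:
  leading term 12·x^3: subtract (12)·f(x) = 12·x^3 + 12·x^2 - 36·x - 48, leaving -14·x^2 + 25·x + 45
The degree is now < 3, so this is the remainder. Hence a · b ≡ -14·x^2 + 25·x + 45 in Q[x]/(f).

Final answer: a · b ≡ -14·x^2 + 25·x + 45 (mod f(x))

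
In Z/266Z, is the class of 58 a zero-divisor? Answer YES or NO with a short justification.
YES

gcd(58, 266) = 2 > 1, so 58 is not a unit in Z/266Z. In Z/nZ every nonzero non-unit is a zero-divisor: explicitly, take b = 266/gcd = 133 ≠ 0 (mod 266); then 58·133 = 7714 = 29·266, i.e. 58·133 ≡ 0 (mod 266). So 58 is a zero-divisor.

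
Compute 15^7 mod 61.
22

Use repeated squaring. Binary(7) = 111. Walk through the bits of the exponent 7 left-to-right: at each bit after the leading one, square the running value, then multiply by 15 if the bit is 1 (always reducing mod 61):
  bit 1 = 1 (leading): start with 15.
  bit 2 = 1: square 15^2 = 225 ≡ 42; bit is 1, so multiply 42·15 = 630 ≡ 20 (mod 61).
  bit 3 = 1: square 20^2 = 400 ≡ 34; bit is 1, so multiply 34·15 = 510 ≡ 22 (mod 61).
Final value: 15^7 ≡ 22 (mod 61).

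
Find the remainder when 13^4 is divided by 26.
Use repeated squaring. Binary(4) = 100. Walk through the bits of the exponent 4 left-to-right: at each bit after the leading one, square the running value, then multiply by 13 if the bit is 1 (always reducing mod 26):
  bit 1 = 1 (leading): start with 13.
  bit 2 = 0: square 13^2 = 169 ≡ 13 (mod 26).
  bit 3 = 0: square 13^2 = 169 ≡ 13 (mod 26).
Final value: 13^4 ≡ 13 (mod 26).

Final answer: 13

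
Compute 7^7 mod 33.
Use repeated squaring. Binary(7) = 111. Walk through the bits of the exponent 7 left-to-right: at each bit after the leading one, square the running value, then multiply by 7 if the bit is 1 (always reducing mod 33):
  bit 1 = 1 (leading): start with 7.
  bit 2 = 1: square 7^2 = 49 ≡ 16; bit is 1, so multiply 16·7 = 112 ≡ 13 (mod 33).
  bit 3 = 1: square 13^2 = 169 ≡ 4; bit is 1, so multiply 4·7 = 28 (mod 33).
Final value: 7^7 ≡ 28 (mod 33).

Final answer: 28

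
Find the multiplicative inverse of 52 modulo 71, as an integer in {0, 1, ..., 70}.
52^(−1) ≡ 56 (mod 71)

Apply the extended Euclidean algorithm to (71, 52), tracking rows (r, s, t) with s·71 + t·52 = r. Each division r_prev = q·r_cur + r_new produces the new row as (previous row) − q·(current row):
  row A: (71, 1, 0)   [1·71 + 0·52 = 71]
  row B: (52, 0, 1)   [0·71 + 1·52 = 52]
  71 = 1·52 + 19   → row C = row A − 1·row B = (19, 1, −1)   [check: 1·71 − 1·52 = 19]
  52 = 2·19 + 14   → row D = row B − 2·row C = (14, −2, 3)   [check: −2·71 + 3·52 = 14]
  19 = 1·14 + 5   → row E = row C − 1·row D = (5, 3, −4)   [check: 3·71 − 4·52 = 5]
  14 = 2·5 + 4   → row F = row D − 2·row E = (4, −8, 11)   [check: −8·71 + 11·52 = 4]
  5 = 1·4 + 1   → row G = row E − 1·row F = (1, 11, −15)   [check: 11·71 − 15·52 = 1]
  4 = 4·1 + 0   → remainder 0, stop. gcd = 1 (last nonzero row G).
The gcd is 1, so 52 is invertible mod 71. The last nonzero row gives 11·71 − 15·52 = 1, so t = −15. So 52^(−1) ≡ −15 ≡ 56 (mod 71). Verify: 52 · 56 = 2912 ≡ 1 (mod 71). ✓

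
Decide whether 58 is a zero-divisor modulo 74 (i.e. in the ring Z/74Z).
YES

gcd(58, 74) = 2 > 1, so 58 is not a unit in Z/74Z. In Z/nZ every nonzero non-unit is a zero-divisor: explicitly, take b = 74/gcd = 37 ≠ 0 (mod 74); then 58·37 = 2146 = 29·74, i.e. 58·37 ≡ 0 (mod 74). So 58 is a zero-divisor.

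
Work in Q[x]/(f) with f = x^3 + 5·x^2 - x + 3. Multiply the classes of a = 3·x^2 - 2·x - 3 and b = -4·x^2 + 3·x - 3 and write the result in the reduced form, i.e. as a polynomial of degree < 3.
First multiply in Q[x] without reducing: a · b = -12·x^4 + 17·x^3 - 3·x^2 - 3·x + 9. Now divide by f(x) = x^3 + 5·x^2 - x + 3, eliminating the leading term at each step:
  leading term -12·x^4: subtract (-12·x)·f(x) = -12·x^4 - 60·x^3 + 12·x^2 - 36·x, leaving 77·x^3 - 15·x^2 + 33·x + 9
  leading term 77·x^3: subtract (77)·f(x) = 77·x^3 + 385·x^2 - 77·x + 231, leaving -400·x^2 + 110·x - 222
The degree is now < 3, so this is the remainder. Hence a · b ≡ -400·x^2 + 110·x - 222 in Q[x]/(f).

Final answer: a · b ≡ -400·x^2 + 110·x - 222 (mod f(x))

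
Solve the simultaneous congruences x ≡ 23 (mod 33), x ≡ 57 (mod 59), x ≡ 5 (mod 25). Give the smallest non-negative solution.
x ≡ 32330 (mod 48675); the representative in [0, 48675) is 32330

The moduli 33, 59, 25 are pairwise coprime, so by the CRT there is a unique solution mod 33·59·25 = 48675.
Solve by successive substitution. Start with x ≡ 23 (mod 33).
  Combine with x ≡ 57 (mod 59): write x = 23 + 33·t and require 23 + 33·t ≡ 57 (mod 59), i.e. 33·t ≡ 57 − 23 ≡ 34 (mod 59). Since 33^(−1) ≡ 34 (mod 59), t ≡ 34·34 ≡ 35 (mod 59). So x ≡ 23 + 33·35 = 1178 (mod 1947).
  Combine with x ≡ 5 (mod 25): write x = 1178 + 1947·t and require 1178 + 1947·t ≡ 5 (mod 25), i.e. 1947·t ≡ 5 − 1178 ≡ 2 (mod 25). Since 1947^(−1) ≡ 8 (mod 25) (1947 ≡ 22 (mod 25)), t ≡ 8·2 ≡ 16 (mod 25). So x ≡ 1178 + 1947·16 = 32330 (mod 48675).
Unique solution in [0, 48675): x = 32330.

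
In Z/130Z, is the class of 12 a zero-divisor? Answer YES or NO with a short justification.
YES

gcd(12, 130) = 2 > 1, so 12 is not a unit in Z/130Z. In Z/nZ every nonzero non-unit is a zero-divisor: explicitly, take b = 130/gcd = 65 ≠ 0 (mod 130); then 12·65 = 780 = 6·130, i.e. 12·65 ≡ 0 (mod 130). So 12 is a zero-divisor.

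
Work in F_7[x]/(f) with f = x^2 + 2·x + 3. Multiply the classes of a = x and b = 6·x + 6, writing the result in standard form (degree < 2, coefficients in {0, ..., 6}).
a · b ≡ x + 3 (mod f(x))

Multiply as integer polynomials: a · b = 6·x^2 + 6·x. Reducing coefficients mod 7: a · b ≡ 6·x^2 + 6·x. Now divide by f(x) = x^2 + 2·x + 3 in F_7[x], eliminating the leading term at each step:
  leading term 6·x^2: subtract (6)·f(x) = 6·x^2 + 5·x + 4, leaving x + 3 (coefficients mod 7)
The degree is now < 2, so this is the remainder. Hence a · b ≡ x + 3 in F_7[x]/(f).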